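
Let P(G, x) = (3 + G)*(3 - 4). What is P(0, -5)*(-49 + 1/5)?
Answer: 732/5 ≈ 146.40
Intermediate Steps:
P(G, x) = -3 - G (P(G, x) = (3 + G)*(-1) = -3 - G)
P(0, -5)*(-49 + 1/5) = (-3 - 1*0)*(-49 + 1/5) = (-3 + 0)*(-49 + ⅕) = -3*(-244/5) = 732/5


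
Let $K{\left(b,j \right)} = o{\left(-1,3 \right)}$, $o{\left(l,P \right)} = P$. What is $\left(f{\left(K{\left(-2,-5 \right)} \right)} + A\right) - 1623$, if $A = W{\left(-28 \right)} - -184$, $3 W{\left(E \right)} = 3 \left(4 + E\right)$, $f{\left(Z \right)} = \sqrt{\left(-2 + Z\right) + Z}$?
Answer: $-1461$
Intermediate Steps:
$K{\left(b,j \right)} = 3$
$f{\left(Z \right)} = \sqrt{-2 + 2 Z}$
$W{\left(E \right)} = 4 + E$ ($W{\left(E \right)} = \frac{3 \left(4 + E\right)}{3} = \frac{12 + 3 E}{3} = 4 + E$)
$A = 160$ ($A = \left(4 - 28\right) - -184 = -24 + 184 = 160$)
$\left(f{\left(K{\left(-2,-5 \right)} \right)} + A\right) - 1623 = \left(\sqrt{-2 + 2 \cdot 3} + 160\right) - 1623 = \left(\sqrt{-2 + 6} + 160\right) - 1623 = \left(\sqrt{4} + 160\right) - 1623 = \left(2 + 160\right) - 1623 = 162 - 1623 = -1461$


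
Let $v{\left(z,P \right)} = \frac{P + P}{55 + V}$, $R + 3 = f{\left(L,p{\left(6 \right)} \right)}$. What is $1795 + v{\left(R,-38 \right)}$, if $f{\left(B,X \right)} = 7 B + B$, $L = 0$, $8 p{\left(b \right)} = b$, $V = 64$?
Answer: $\frac{213529}{119} \approx 1794.4$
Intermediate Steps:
$p{\left(b \right)} = \frac{b}{8}$
$f{\left(B,X \right)} = 8 B$
$R = -3$ ($R = -3 + 8 \cdot 0 = -3 + 0 = -3$)
$v{\left(z,P \right)} = \frac{2 P}{119}$ ($v{\left(z,P \right)} = \frac{P + P}{55 + 64} = \frac{2 P}{119}$)
$1795 + v{\left(R,-38 \right)} = 1795 + \frac{2}{119} \left(-38\right) = 1795 - \frac{76}{119} = \frac{213529}{119}$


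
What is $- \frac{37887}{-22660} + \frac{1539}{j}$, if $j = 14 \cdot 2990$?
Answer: $\frac{40520589}{23713690} \approx 1.7087$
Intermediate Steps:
$j = 41860$
$- \frac{37887}{-22660} + \frac{1539}{j} = - \frac{37887}{-22660} + \frac{1539}{41860} = \left(-37887\right) \left(- \frac{1}{22660}\right) + 1539 \cdot \frac{1}{41860} = \frac{37887}{22660} + \frac{1539}{41860} = \frac{40520589}{23713690}$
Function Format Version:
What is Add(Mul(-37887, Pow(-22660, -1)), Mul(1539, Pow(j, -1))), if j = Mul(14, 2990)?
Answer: Rational(40520589, 23713690) ≈ 1.7087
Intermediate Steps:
j = 41860
Add(Mul(-37887, Pow(-22660, -1)), Mul(1539, Pow(j, -1))) = Add(Mul(-37887, Pow(-22660, -1)), Mul(1539, Pow(41860, -1))) = Add(Mul(-37887, Rational(-1, 22660)), Mul(1539, Rational(1, 41860))) = Add(Rational(37887, 22660), Rational(1539, 41860)) = Rational(40520589, 23713690)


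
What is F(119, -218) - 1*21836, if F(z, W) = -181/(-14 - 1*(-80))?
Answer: -1441357/66 ≈ -21839.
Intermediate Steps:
F(z, W) = -181/66 (F(z, W) = -181/(-14 + 80) = -181/66)
F(119, -218) - 1*21836 = -181/66 - 1*21836 = -181/66 - 21836 = -1441357/66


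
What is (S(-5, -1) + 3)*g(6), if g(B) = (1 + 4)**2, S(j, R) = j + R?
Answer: -75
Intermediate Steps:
S(j, R) = R + j
g(B) = 25 (g(B) = 5**2 = 25)
(S(-5, -1) + 3)*g(6) = ((-1 - 5) + 3)*25 = (-6 + 3)*25 = -3*25 = -75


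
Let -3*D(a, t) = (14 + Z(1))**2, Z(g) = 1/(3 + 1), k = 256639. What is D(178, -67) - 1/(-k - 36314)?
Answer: -317268083/4687248 ≈ -67.688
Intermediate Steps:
Z(g) = 1/4
D(a, t) = -1083/16 (D(a, t) = -(14 + 1/4)**2/3 = -(57/4)**2/3 = -1/3*3249/16 = -1083/16)
D(178, -67) - 1/(-k - 36314) = -1083/16 - 1/(-1*256639 - 36314) = -1083/16 - 1/(-256639 - 36314) = -1083/16 - 1/(-292953) = -1083/16 - 1*(-1/292953) = -1083/16 + 1/292953 = -317268083/4687248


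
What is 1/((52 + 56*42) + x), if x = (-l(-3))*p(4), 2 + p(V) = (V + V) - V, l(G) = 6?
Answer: 1/2392 ≈ 0.00041806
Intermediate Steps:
p(V) = -2 + V (p(V) = -2 + ((V + V) - V) = -2 + (2*V - V) = -2 + V)
x = -12 (x = (-1*6)*(-2 + 4) = -6*2 = -12)
1/((52 + 56*42) + x) = 1/((52 + 56*42) - 12) = 1/((52 + 2352) - 12) = 1/(2404 - 12) = 1/2392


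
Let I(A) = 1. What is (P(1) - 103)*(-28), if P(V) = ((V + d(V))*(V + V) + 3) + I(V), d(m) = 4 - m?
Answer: 2548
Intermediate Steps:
P(V) = 4 + 8*V (P(V) = ((V + (4 - V))*(V + V) + 3) + 1 = (4*(2*V) + 3) + 1 = (8*V + 3) + 1 = (3 + 8*V) + 1 = 4 + 8*V)
(P(1) - 103)*(-28) = ((4 + 8*1) - 103)*(-28) = ((4 + 8) - 103)*(-28) = (12 - 103)*(-28) = -91*(-28) = 2548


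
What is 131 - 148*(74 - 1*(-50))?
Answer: -18221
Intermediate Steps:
131 - 148*(74 - 1*(-50)) = 131 - 148*(74 + 50) = 131 - 148*124 = 131 - 18352 = -18221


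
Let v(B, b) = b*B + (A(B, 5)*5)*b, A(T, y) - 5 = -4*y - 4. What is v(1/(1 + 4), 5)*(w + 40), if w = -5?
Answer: -16590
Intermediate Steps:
A(T, y) = 1 - 4*y (A(T, y) = 5 + (-4*y - 4) = 5 + (-4 - 4*y) = 1 - 4*y)
v(B, b) = -95*b + B*b (v(B, b) = b*B + ((1 - 4*5)*5)*b = B*b + ((1 - 20)*5)*b = B*b + (-19*5)*b = B*b - 95*b = -95*b + B*b)
v(1/(1 + 4), 5)*(w + 40) = (5*(-95 + 1/(1 + 4)))*(-5 + 40) = (5*(-95 + 1/5))*35 = (5*(-95 + ⅕))*35 = (5*(-474/5))*35 = -474*35 = -16590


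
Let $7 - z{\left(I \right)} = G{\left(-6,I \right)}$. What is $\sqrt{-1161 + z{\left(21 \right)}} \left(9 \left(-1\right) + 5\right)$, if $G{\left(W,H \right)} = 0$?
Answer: $- 4 i \sqrt{1154} \approx - 135.88 i$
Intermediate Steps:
$z{\left(I \right)} = 7$ ($z{\left(I \right)} = 7 - 0 = 7 + 0 = 7$)
$\sqrt{-1161 + z{\left(21 \right)}} \left(9 \left(-1\right) + 5\right) = \sqrt{-1161 + 7} \left(9 \left(-1\right) + 5\right) = \sqrt{-1154} \left(-9 + 5\right) = i \sqrt{1154} \left(-4\right) = - 4 i \sqrt{1154}$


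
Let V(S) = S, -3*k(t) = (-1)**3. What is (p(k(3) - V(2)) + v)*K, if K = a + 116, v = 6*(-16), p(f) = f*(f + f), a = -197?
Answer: 7326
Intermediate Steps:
k(t) = 1/3 (k(t) = -1/3*(-1)**3 = -1/3*(-1) = 1/3)
p(f) = 2*f**2 (p(f) = f*(2*f) = 2*f**2)
v = -96
K = -81 (K = -197 + 116 = -81)
(p(k(3) - V(2)) + v)*K = (2*(1/3 - 1*2)**2 - 96)*(-81) = (2*(1/3 - 2)**2 - 96)*(-81) = (2*(-5/3)**2 - 96)*(-81) = (2*(25/9) - 96)*(-81) = (50/9 - 96)*(-81) = -814/9*(-81) = 7326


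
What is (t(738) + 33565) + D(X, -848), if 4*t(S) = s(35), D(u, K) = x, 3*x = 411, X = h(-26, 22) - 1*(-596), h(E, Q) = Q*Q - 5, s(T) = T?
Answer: 134843/4 ≈ 33711.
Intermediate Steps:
h(E, Q) = -5 + Q² (h(E, Q) = Q² - 5 = -5 + Q²)
X = 1075 (X = (-5 + 22²) - 1*(-596) = (-5 + 484) + 596 = 479 + 596 = 1075)
x = 137 (x = (⅓)*411 = 137)
D(u, K) = 137
t(S) = 35/4 (t(S) = (¼)*35 = 35/4)
(t(738) + 33565) + D(X, -848) = (35/4 + 33565) + 137 = 134295/4 + 137 = 134843/4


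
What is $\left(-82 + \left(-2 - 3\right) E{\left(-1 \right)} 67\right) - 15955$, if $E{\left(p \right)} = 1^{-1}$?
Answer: $-16372$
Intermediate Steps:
$E{\left(p \right)} = 1$
$\left(-82 + \left(-2 - 3\right) E{\left(-1 \right)} 67\right) - 15955 = \left(-82 + \left(-2 - 3\right) 1 \cdot 67\right) - 15955 = \left(-82 + \left(-5\right) 1 \cdot 67\right) - 15955 = \left(-82 - 335\right) - 15955 = -417 - 15955 = -16372$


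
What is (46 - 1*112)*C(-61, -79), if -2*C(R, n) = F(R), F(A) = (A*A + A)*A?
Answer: -7367580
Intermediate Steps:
F(A) = A*(A + A²) (F(A) = (A² + A)*A = (A + A²)*A = A*(A + A²))
C(R, n) = -R²*(1 + R)/2
(46 - 1*112)*C(-61, -79) = (46 - 1*112)*((½)*(-61)²*(-1 - 1*(-61))) = (46 - 112)*((½)*3721*(-1 + 61)) = -33*3721*60 = -66*111630 = -7367580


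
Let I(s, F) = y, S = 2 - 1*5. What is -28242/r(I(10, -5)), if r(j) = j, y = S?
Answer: 9414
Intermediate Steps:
S = -3 (S = 2 - 5 = -3)
y = -3
I(s, F) = -3
-28242/r(I(10, -5)) = -28242/(-3) = -28242*(-1/3) = 9414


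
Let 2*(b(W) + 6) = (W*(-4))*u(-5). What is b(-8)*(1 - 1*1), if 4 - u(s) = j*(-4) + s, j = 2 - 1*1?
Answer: 0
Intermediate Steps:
j = 1 (j = 2 - 1 = 1)
u(s) = 8 - s (u(s) = 4 - (1*(-4) + s) = 4 - (-4 + s) = 4 + (4 - s) = 8 - s)
b(W) = -6 - 26*W (b(W) = -6 + ((W*(-4))*(8 - 1*(-5)))/2 = -6 + ((-4*W)*(8 + 5))/2 = -6 + (-4*W*13)/2 = -6 + (-52*W)/2 = -6 - 26*W)
b(-8)*(1 - 1*1) = (-6 - 26*(-8))*(1 - 1*1) = (-6 + 208)*(1 - 1) = 202*0 = 0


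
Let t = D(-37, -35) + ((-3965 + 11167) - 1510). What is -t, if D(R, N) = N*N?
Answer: -6917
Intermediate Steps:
D(R, N) = N²
t = 6917 (t = (-35)² + ((-3965 + 11167) - 1510) = 1225 + (7202 - 1510) = 1225 + 5692 = 6917)
-t = -1*6917 = -6917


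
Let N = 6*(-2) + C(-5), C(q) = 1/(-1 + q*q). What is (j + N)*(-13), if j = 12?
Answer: -13/24 ≈ -0.54167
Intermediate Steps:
C(q) = 1/(-1 + q²)
N = -287/24 (N = 6*(-2) + 1/(-1 + (-5)²) = -12 + 1/(-1 + 25) = -12 + 1/24 = -287/24 ≈ -11.958)
(j + N)*(-13) = (12 - 287/24)*(-13) = (1/24)*(-13) = -13/24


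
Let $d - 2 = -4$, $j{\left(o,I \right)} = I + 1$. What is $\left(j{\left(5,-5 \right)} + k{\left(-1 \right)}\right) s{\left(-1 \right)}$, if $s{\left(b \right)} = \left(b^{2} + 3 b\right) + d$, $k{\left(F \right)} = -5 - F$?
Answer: $32$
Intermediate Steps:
$j{\left(o,I \right)} = 1 + I$
$d = -2$ ($d = 2 - 4 = -2$)
$s{\left(b \right)} = -2 + b^{2} + 3 b$ ($s{\left(b \right)} = \left(b^{2} + 3 b\right) - 2 = -2 + b^{2} + 3 b$)
$\left(j{\left(5,-5 \right)} + k{\left(-1 \right)}\right) s{\left(-1 \right)} = \left(\left(1 - 5\right) - 4\right) \left(-2 + \left(-1\right)^{2} + 3 \left(-1\right)\right) = \left(-4 + \left(-5 + 1\right)\right) \left(-2 + 1 - 3\right) = \left(-4 - 4\right) \left(-4\right) = \left(-8\right) \left(-4\right) = 32$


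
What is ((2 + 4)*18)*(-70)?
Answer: -7560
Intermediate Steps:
((2 + 4)*18)*(-70) = (6*18)*(-70) = 108*(-70) = -7560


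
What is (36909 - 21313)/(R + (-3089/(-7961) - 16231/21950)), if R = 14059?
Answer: 2725306644200/2456663781609 ≈ 1.1094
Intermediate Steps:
(36909 - 21313)/(R + (-3089/(-7961) - 16231/21950)) = (36909 - 21313)/(14059 + (-3089/(-7961) - 16231/21950)) = 15596/(14059 + (-3089*(-1/7961) - 16231*1/21950)) = 15596/(14059 + (3089/7961 - 16231/21950)) = 15596/(14059 - 61411441/174743950) = 15596/(2456663781609/174743950) = 15596*(174743950/2456663781609) = 2725306644200/2456663781609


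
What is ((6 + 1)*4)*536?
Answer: 15008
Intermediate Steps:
((6 + 1)*4)*536 = (7*4)*536 = 28*536 = 15008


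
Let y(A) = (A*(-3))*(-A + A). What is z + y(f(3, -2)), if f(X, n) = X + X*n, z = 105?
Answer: 105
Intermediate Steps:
y(A) = 0 (y(A) = -3*A*0 = 0)
z + y(f(3, -2)) = 105 + 0 = 105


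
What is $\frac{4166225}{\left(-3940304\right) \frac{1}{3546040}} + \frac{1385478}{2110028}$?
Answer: $- \frac{487073519601554167}{129908621383} \approx -3.7494 \cdot 10^{6}$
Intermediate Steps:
$\frac{4166225}{\left(-3940304\right) \frac{1}{3546040}} + \frac{1385478}{2110028} = \frac{4166225}{\left(-3940304\right) \frac{1}{3546040}} + 1385478 \cdot \frac{1}{2110028} = \frac{4166225}{- \frac{492538}{443255}} + \frac{692739}{1055014} = 4166225 \left(- \frac{443255}{492538}\right) + \frac{692739}{1055014} = - \frac{1846700062375}{492538} + \frac{692739}{1055014} = - \frac{487073519601554167}{129908621383}$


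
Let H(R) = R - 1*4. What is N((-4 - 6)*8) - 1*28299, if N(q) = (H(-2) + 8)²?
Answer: -28295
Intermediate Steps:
H(R) = -4 + R (H(R) = R - 4 = -4 + R)
N(q) = 4 (N(q) = ((-4 - 2) + 8)² = (-6 + 8)² = 2² = 4)
N((-4 - 6)*8) - 1*28299 = 4 - 1*28299 = 4 - 28299 = -28295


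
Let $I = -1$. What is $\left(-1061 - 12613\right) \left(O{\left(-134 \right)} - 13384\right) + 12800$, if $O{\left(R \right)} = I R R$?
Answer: $428555960$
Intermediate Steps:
$O{\left(R \right)} = - R^{2}$ ($O{\left(R \right)} = - R R = - R^{2}$)
$\left(-1061 - 12613\right) \left(O{\left(-134 \right)} - 13384\right) + 12800 = \left(-1061 - 12613\right) \left(- \left(-134\right)^{2} - 13384\right) + 12800 = - 13674 \left(\left(-1\right) 17956 - 13384\right) + 12800 = - 13674 \left(-17956 - 13384\right) + 12800 = \left(-13674\right) \left(-31340\right) + 12800 = 428543160 + 12800 = 428555960$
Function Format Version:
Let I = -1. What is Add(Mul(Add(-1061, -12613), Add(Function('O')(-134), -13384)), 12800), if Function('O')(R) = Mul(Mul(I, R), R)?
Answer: 428555960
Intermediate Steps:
Function('O')(R) = Mul(-1, Pow(R, 2)) (Function('O')(R) = Mul(Mul(-1, R), R) = Mul(-1, Pow(R, 2)))
Add(Mul(Add(-1061, -12613), Add(Function('O')(-134), -13384)), 12800) = Add(Mul(Add(-1061, -12613), Add(Mul(-1, Pow(-134, 2)), -13384)), 12800) = Add(Mul(-13674, Add(Mul(-1, 17956), -13384)), 12800) = Add(Mul(-13674, Add(-17956, -13384)), 12800) = Add(Mul(-13674, -31340), 12800) = Add(428543160, 12800) = 428555960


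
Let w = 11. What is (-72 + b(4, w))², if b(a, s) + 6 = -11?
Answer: 7921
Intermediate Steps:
b(a, s) = -17 (b(a, s) = -6 - 11 = -17)
(-72 + b(4, w))² = (-72 - 17)² = (-89)² = 7921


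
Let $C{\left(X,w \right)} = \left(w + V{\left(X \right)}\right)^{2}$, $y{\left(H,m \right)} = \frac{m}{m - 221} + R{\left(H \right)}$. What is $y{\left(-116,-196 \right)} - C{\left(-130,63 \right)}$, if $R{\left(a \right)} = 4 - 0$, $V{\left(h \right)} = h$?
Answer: $- \frac{1870049}{417} \approx -4484.5$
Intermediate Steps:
$R{\left(a \right)} = 4$ ($R{\left(a \right)} = 4 + 0 = 4$)
$y{\left(H,m \right)} = 4 + \frac{m}{-221 + m}$ ($y{\left(H,m \right)} = \frac{m}{m - 221} + 4 = \frac{m}{-221 + m} + 4 = 4 + \frac{m}{-221 + m}$)
$C{\left(X,w \right)} = \left(X + w\right)^{2}$ ($C{\left(X,w \right)} = \left(w + X\right)^{2} = \left(X + w\right)^{2}$)
$y{\left(-116,-196 \right)} - C{\left(-130,63 \right)} = \frac{-884 + 5 \left(-196\right)}{-221 - 196} - \left(-130 + 63\right)^{2} = \frac{-884 - 980}{-417} - \left(-67\right)^{2} = \left(- \frac{1}{417}\right) \left(-1864\right) - 4489 = \frac{1864}{417} - 4489 = - \frac{1870049}{417}$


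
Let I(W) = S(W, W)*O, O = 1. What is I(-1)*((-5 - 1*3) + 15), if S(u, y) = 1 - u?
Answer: 14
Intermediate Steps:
I(W) = 1 - W (I(W) = (1 - W)*1 = 1 - W)
I(-1)*((-5 - 1*3) + 15) = (1 - 1*(-1))*((-5 - 1*3) + 15) = (1 + 1)*((-5 - 3) + 15) = 2*(-8 + 15) = 2*7 = 14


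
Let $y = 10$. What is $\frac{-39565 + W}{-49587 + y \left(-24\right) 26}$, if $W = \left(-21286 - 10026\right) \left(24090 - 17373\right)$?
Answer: $\frac{210362269}{55827} \approx 3768.1$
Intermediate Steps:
$W = -210322704$ ($W = \left(-31312\right) 6717 = -210322704$)
$\frac{-39565 + W}{-49587 + y \left(-24\right) 26} = \frac{-39565 - 210322704}{-49587 + 10 \left(-24\right) 26} = - \frac{210362269}{-49587 - 6240} = - \frac{210362269}{-55827} = \left(-210362269\right) \left(- \frac{1}{55827}\right) = \frac{210362269}{55827}$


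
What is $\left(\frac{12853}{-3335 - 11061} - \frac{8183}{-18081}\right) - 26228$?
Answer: $- \frac{139328726897}{5312124} \approx -26228.0$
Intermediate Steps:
$\left(\frac{12853}{-3335 - 11061} - \frac{8183}{-18081}\right) - 26228 = \left(\frac{12853}{-3335 - 11061} - - \frac{167}{369}\right) - 26228 = \left(\frac{12853}{-14396} + \frac{167}{369}\right) - 26228 = \left(12853 \left(- \frac{1}{14396}\right) + \frac{167}{369}\right) - 26228 = \left(- \frac{12853}{14396} + \frac{167}{369}\right) - 26228 = - \frac{2338625}{5312124} - 26228 = - \frac{139328726897}{5312124}$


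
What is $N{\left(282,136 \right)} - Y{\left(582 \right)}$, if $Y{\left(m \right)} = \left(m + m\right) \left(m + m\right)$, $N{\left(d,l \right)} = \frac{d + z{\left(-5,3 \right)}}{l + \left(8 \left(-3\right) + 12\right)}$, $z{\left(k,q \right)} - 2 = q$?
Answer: $- \frac{168006817}{124} \approx -1.3549 \cdot 10^{6}$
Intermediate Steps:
$z{\left(k,q \right)} = 2 + q$
$N{\left(d,l \right)} = \frac{5 + d}{-12 + l}$ ($N{\left(d,l \right)} = \frac{d + \left(2 + 3\right)}{l + \left(8 \left(-3\right) + 12\right)} = \frac{d + 5}{l + \left(-24 + 12\right)} = \frac{5 + d}{l - 12} = \frac{5 + d}{-12 + l}$)
$Y{\left(m \right)} = 4 m^{2}$ ($Y{\left(m \right)} = 2 m 2 m = 4 m^{2}$)
$N{\left(282,136 \right)} - Y{\left(582 \right)} = \frac{5 + 282}{-12 + 136} - 4 \cdot 582^{2} = \frac{1}{124} \cdot 287 - 4 \cdot 338724 = \frac{1}{124} \cdot 287 - 1354896 = \frac{287}{124} - 1354896 = - \frac{168006817}{124}$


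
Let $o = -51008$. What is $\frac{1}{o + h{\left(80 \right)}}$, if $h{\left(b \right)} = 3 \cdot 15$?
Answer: $- \frac{1}{50963} \approx -1.9622 \cdot 10^{-5}$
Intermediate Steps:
$h{\left(b \right)} = 45$
$\frac{1}{o + h{\left(80 \right)}} = \frac{1}{-51008 + 45} = \frac{1}{-50963} = - \frac{1}{50963}$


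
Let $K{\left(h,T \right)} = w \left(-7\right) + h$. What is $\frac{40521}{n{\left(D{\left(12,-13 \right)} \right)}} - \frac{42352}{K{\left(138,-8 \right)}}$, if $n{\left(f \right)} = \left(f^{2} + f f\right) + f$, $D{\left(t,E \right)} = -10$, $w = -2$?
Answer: $- \frac{12419}{190} \approx -65.363$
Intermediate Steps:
$K{\left(h,T \right)} = 14 + h$ ($K{\left(h,T \right)} = \left(-2\right) \left(-7\right) + h = 14 + h$)
$n{\left(f \right)} = f + 2 f^{2}$ ($n{\left(f \right)} = \left(f^{2} + f^{2}\right) + f = 2 f^{2} + f = f + 2 f^{2}$)
$\frac{40521}{n{\left(D{\left(12,-13 \right)} \right)}} - \frac{42352}{K{\left(138,-8 \right)}} = \frac{40521}{\left(-10\right) \left(1 + 2 \left(-10\right)\right)} - \frac{42352}{14 + 138} = \frac{40521}{\left(-10\right) \left(1 - 20\right)} - \frac{42352}{152} = \frac{40521}{\left(-10\right) \left(-19\right)} - \frac{5294}{19} = \frac{40521}{190} - \frac{5294}{19} = - \frac{12419}{190}$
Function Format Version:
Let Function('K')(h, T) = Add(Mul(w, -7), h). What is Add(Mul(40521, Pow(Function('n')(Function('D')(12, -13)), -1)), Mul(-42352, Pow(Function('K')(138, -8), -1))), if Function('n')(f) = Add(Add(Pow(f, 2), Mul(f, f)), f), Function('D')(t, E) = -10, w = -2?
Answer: Rational(-12419, 190) ≈ -65.363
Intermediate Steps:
Function('K')(h, T) = Add(14, h) (Function('K')(h, T) = Add(Mul(-2, -7), h) = Add(14, h))
Function('n')(f) = Add(f, Mul(2, Pow(f, 2))) (Function('n')(f) = Add(Add(Pow(f, 2), Pow(f, 2)), f) = Add(Mul(2, Pow(f, 2)), f) = Add(f, Mul(2, Pow(f, 2))))
Add(Mul(40521, Pow(Function('n')(Function('D')(12, -13)), -1)), Mul(-42352, Pow(Function('K')(138, -8), -1))) = Add(Mul(40521, Pow(Mul(-10, Add(1, Mul(2, -10))), -1)), Mul(-42352, Pow(Add(14, 138), -1))) = Add(Mul(40521, Pow(Mul(-10, Add(1, -20)), -1)), Mul(-42352, Pow(152, -1))) = Add(Mul(40521, Pow(Mul(-10, -19), -1)), Mul(-42352, Rational(1, 152))) = Add(Mul(40521, Pow(190, -1)), Rational(-5294, 19)) = Add(Mul(40521, Rational(1, 190)), Rational(-5294, 19)) = Add(Rational(40521, 190), Rational(-5294, 19)) = Rational(-12419, 190)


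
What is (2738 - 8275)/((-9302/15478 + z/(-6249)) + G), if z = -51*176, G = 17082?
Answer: -89258305969/275381063689 ≈ -0.32413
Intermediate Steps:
z = -8976
(2738 - 8275)/((-9302/15478 + z/(-6249)) + G) = (2738 - 8275)/((-9302/15478 - 8976/(-6249)) + 17082) = -5537/((-9302*1/15478 - 8976*(-1/6249)) + 17082) = -5537/((-4651/7739 + 2992/2083) + 17082) = -5537/(13467055/16120337 + 17082) = -5537/275381063689/16120337 = -5537*16120337/275381063689 = -89258305969/275381063689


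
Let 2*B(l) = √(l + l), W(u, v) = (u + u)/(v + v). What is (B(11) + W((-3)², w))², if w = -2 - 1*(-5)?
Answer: (6 + √22)²/4 ≈ 28.571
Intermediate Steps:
w = 3 (w = -2 + 5 = 3)
W(u, v) = u/v (W(u, v) = (2*u)/((2*v)) = (2*u)*(1/(2*v)) = u/v)
B(l) = √2*√l/2 (B(l) = √(l + l)/2 = √(2*l)/2 = (√2*√l)/2 = √2*√l/2)
(B(11) + W((-3)², w))² = (√2*√11/2 + (-3)²/3)² = (√22/2 + 9*(⅓))² = (√22/2 + 3)² = (3 + √22/2)²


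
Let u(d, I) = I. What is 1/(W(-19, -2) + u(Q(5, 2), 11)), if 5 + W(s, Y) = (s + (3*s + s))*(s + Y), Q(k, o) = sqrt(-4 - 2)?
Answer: 1/2001 ≈ 0.00049975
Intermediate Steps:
Q(k, o) = I*sqrt(6) (Q(k, o) = sqrt(-6) = I*sqrt(6))
W(s, Y) = -5 + 5*s*(Y + s) (W(s, Y) = -5 + (s + (3*s + s))*(s + Y) = -5 + (s + 4*s)*(Y + s) = -5 + (5*s)*(Y + s) = -5 + 5*s*(Y + s))
1/(W(-19, -2) + u(Q(5, 2), 11)) = 1/((-5 + 5*(-19)**2 + 5*(-2)*(-19)) + 11) = 1/((-5 + 5*361 + 190) + 11) = 1/((-5 + 1805 + 190) + 11) = 1/(1990 + 11) = 1/2001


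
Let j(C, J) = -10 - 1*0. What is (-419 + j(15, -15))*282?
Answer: -120978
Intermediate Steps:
j(C, J) = -10 (j(C, J) = -10 + 0 = -10)
(-419 + j(15, -15))*282 = (-419 - 10)*282 = -429*282 = -120978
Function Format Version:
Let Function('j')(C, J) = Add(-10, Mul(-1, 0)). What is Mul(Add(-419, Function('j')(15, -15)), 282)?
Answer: -120978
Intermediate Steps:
Function('j')(C, J) = -10 (Function('j')(C, J) = Add(-10, 0) = -10)
Mul(Add(-419, Function('j')(15, -15)), 282) = Mul(Add(-419, -10), 282) = Mul(-429, 282) = -120978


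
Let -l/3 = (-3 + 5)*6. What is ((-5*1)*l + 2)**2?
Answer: 33124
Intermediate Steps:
l = -36 (l = -3*(-3 + 5)*6 = -6*6 = -3*12 = -36)
((-5*1)*l + 2)**2 = (-5*1*(-36) + 2)**2 = (-5*(-36) + 2)**2 = (180 + 2)**2 = 182**2 = 33124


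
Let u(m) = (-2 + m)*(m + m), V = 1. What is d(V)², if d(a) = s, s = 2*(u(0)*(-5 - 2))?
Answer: 0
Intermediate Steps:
u(m) = 2*m*(-2 + m) (u(m) = (-2 + m)*(2*m) = 2*m*(-2 + m))
s = 0 (s = 2*((2*0*(-2 + 0))*(-5 - 2)) = 2*((2*0*(-2))*(-7)) = 2*(0*(-7)) = 2*0 = 0)
d(a) = 0
d(V)² = 0² = 0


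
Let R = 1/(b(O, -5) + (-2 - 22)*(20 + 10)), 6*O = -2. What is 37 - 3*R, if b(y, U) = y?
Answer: 79966/2161 ≈ 37.004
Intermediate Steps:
O = -⅓ (O = (⅙)*(-2) = -⅓ ≈ -0.33333)
R = -3/2161 (R = 1/(-⅓ + (-2 - 22)*(20 + 10)) = 1/(-⅓ - 24*30) = 1/(-⅓ - 720) = 1/(-2161/3) = -3/2161 ≈ -0.0013882)
37 - 3*R = 37 - 3*(-3/2161) = 37 + 9/2161 = 79966/2161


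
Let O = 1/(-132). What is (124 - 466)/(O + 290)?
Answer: -45144/38279 ≈ -1.1793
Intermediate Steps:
O = -1/132 ≈ -0.0075758
(124 - 466)/(O + 290) = (124 - 466)/(-1/132 + 290) = -342/38279/132 = -342*132/38279 = -45144/38279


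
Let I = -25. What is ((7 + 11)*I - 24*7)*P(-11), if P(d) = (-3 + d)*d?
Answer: -95172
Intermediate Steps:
P(d) = d*(-3 + d)
((7 + 11)*I - 24*7)*P(-11) = ((7 + 11)*(-25) - 24*7)*(-11*(-3 - 11)) = (18*(-25) - 168)*(-11*(-14)) = (-450 - 168)*154 = -618*154 = -95172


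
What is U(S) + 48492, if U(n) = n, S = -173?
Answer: 48319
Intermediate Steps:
U(S) + 48492 = -173 + 48492 = 48319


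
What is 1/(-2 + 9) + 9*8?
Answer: 505/7 ≈ 72.143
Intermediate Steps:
1/(-2 + 9) + 9*8 = 1/7 + 72 = 505/7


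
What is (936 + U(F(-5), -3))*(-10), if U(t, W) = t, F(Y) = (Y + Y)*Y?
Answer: -9860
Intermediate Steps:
F(Y) = 2*Y² (F(Y) = (2*Y)*Y = 2*Y²)
(936 + U(F(-5), -3))*(-10) = (936 + 2*(-5)²)*(-10) = (936 + 2*25)*(-10) = (936 + 50)*(-10) = 986*(-10) = -9860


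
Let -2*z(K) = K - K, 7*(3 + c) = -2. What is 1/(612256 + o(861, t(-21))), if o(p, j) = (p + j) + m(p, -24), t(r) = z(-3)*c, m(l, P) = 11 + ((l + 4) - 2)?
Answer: 1/613991 ≈ 1.6287e-6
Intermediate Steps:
c = -23/7 (c = -3 + (⅐)*(-2) = -3 - 2/7 = -23/7 ≈ -3.2857)
z(K) = 0 (z(K) = -(K - K)/2 = -½*0 = 0)
m(l, P) = 13 + l (m(l, P) = 11 + ((4 + l) - 2) = 11 + (2 + l) = 13 + l)
t(r) = 0 (t(r) = 0*(-23/7) = 0)
o(p, j) = 13 + j + 2*p (o(p, j) = (p + j) + (13 + p) = (j + p) + (13 + p) = 13 + j + 2*p)
1/(612256 + o(861, t(-21))) = 1/(612256 + (13 + 0 + 2*861)) = 1/(612256 + (13 + 0 + 1722)) = 1/(612256 + 1735) = 1/613991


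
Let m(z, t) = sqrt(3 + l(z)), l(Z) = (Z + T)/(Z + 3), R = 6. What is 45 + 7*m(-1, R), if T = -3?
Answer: 52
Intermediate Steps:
l(Z) = (-3 + Z)/(3 + Z) (l(Z) = (Z - 3)/(Z + 3) = (-3 + Z)/(3 + Z))
m(z, t) = sqrt(3 + (-3 + z)/(3 + z))
45 + 7*m(-1, R) = 45 + 7*(sqrt(2)*sqrt((3 + 2*(-1))/(3 - 1))) = 45 + 7*(sqrt(2)*sqrt((3 - 2)/2)) = 45 + 7*(sqrt(2)*sqrt((1/2)*1)) = 45 + 7*(sqrt(2)*sqrt(1/2)) = 45 + 7*(sqrt(2)*(sqrt(2)/2)) = 45 + 7*1 = 45 + 7 = 52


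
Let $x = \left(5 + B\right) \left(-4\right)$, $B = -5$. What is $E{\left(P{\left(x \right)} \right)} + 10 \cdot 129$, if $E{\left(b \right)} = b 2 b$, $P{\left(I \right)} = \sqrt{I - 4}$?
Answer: $1282$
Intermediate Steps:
$x = 0$ ($x = \left(5 - 5\right) \left(-4\right) = 0 \left(-4\right) = 0$)
$P{\left(I \right)} = \sqrt{-4 + I}$
$E{\left(b \right)} = 2 b^{2}$ ($E{\left(b \right)} = 2 b b = 2 b^{2}$)
$E{\left(P{\left(x \right)} \right)} + 10 \cdot 129 = 2 \left(\sqrt{-4 + 0}\right)^{2} + 10 \cdot 129 = 2 \left(\sqrt{-4}\right)^{2} + 1290 = 2 \left(2 i\right)^{2} + 1290 = 2 \left(-4\right) + 1290 = -8 + 1290 = 1282$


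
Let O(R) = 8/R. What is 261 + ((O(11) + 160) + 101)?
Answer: 5750/11 ≈ 522.73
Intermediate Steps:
261 + ((O(11) + 160) + 101) = 261 + ((8/11 + 160) + 101) = 261 + (1768/11 + 101) = 261 + 2879/11 = 5750/11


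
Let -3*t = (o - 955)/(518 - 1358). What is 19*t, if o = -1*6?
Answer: -18259/2520 ≈ -7.2456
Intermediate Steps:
o = -6
t = -961/2520 (t = -(-6 - 955)/(3*(518 - 1358)) = -(-961)/(3*(-840)) = -(-961)*(-1)/(3*840) = -⅓*961/840 = -961/2520 ≈ -0.38135)
19*t = 19*(-961/2520) = -18259/2520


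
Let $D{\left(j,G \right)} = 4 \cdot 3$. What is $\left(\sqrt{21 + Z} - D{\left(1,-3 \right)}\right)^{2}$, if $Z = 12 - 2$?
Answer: $\left(12 - \sqrt{31}\right)^{2} \approx 41.374$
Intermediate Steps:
$D{\left(j,G \right)} = 12$
$Z = 10$ ($Z = 12 - 2 = 10$)
$\left(\sqrt{21 + Z} - D{\left(1,-3 \right)}\right)^{2} = \left(\sqrt{21 + 10} - 12\right)^{2} = \left(\sqrt{31} - 12\right)^{2} = \left(-12 + \sqrt{31}\right)^{2}$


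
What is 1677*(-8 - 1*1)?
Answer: -15093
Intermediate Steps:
1677*(-8 - 1*1) = 1677*(-8 - 1) = 1677*(-9) = -15093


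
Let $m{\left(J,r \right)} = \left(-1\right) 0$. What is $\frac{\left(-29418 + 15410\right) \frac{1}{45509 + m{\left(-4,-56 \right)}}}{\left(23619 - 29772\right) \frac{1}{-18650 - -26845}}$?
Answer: $\frac{6752680}{16471581} \approx 0.40996$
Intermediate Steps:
$m{\left(J,r \right)} = 0$
$\frac{\left(-29418 + 15410\right) \frac{1}{45509 + m{\left(-4,-56 \right)}}}{\left(23619 - 29772\right) \frac{1}{-18650 - -26845}} = \frac{\left(-29418 + 15410\right) \frac{1}{45509 + 0}}{\left(23619 - 29772\right) \frac{1}{-18650 - -26845}} = \frac{\left(-14008\right) \frac{1}{45509}}{\left(-6153\right) \frac{1}{-18650 + 26845}} = \frac{\left(-14008\right) \frac{1}{45509}}{\left(-6153\right) \frac{1}{8195}} = - \frac{824}{2677 \left(\left(-6153\right) \frac{1}{8195}\right)} = - \frac{824}{2677 \left(- \frac{6153}{8195}\right)} = \left(- \frac{824}{2677}\right) \left(- \frac{8195}{6153}\right) = \frac{6752680}{16471581}$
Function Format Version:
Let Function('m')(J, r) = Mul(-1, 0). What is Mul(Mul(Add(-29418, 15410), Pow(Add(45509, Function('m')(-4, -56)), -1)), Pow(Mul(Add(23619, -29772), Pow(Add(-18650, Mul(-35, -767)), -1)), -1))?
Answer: Rational(6752680, 16471581) ≈ 0.40996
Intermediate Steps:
Function('m')(J, r) = 0
Mul(Mul(Add(-29418, 15410), Pow(Add(45509, Function('m')(-4, -56)), -1)), Pow(Mul(Add(23619, -29772), Pow(Add(-18650, Mul(-35, -767)), -1)), -1)) = Mul(Mul(Add(-29418, 15410), Pow(Add(45509, 0), -1)), Pow(Mul(Add(23619, -29772), Pow(Add(-18650, Mul(-35, -767)), -1)), -1)) = Mul(Mul(-14008, Pow(45509, -1)), Pow(Mul(-6153, Pow(Add(-18650, 26845), -1)), -1)) = Mul(Mul(-14008, Rational(1, 45509)), Pow(Mul(-6153, Pow(8195, -1)), -1)) = Mul(Rational(-824, 2677), Pow(Mul(-6153, Rational(1, 8195)), -1)) = Mul(Rational(-824, 2677), Pow(Rational(-6153, 8195), -1)) = Mul(Rational(-824, 2677), Rational(-8195, 6153)) = Rational(6752680, 16471581)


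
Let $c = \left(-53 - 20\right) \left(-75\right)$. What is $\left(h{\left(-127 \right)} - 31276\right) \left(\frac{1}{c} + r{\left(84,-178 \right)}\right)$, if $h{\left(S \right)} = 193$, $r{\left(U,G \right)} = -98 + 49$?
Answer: $\frac{2779586914}{1825} \approx 1.5231 \cdot 10^{6}$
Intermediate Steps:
$r{\left(U,G \right)} = -49$
$c = 5475$ ($c = \left(-73\right) \left(-75\right) = 5475$)
$\left(h{\left(-127 \right)} - 31276\right) \left(\frac{1}{c} + r{\left(84,-178 \right)}\right) = \left(193 - 31276\right) \left(\frac{1}{5475} - 49\right) = - 31083 \left(\frac{1}{5475} - 49\right) = \left(-31083\right) \left(- \frac{268274}{5475}\right) = \frac{2779586914}{1825}$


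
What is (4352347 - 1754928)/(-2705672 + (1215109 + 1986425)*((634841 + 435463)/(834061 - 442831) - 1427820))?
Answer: -2688328665/4731200510788208 ≈ -5.6821e-7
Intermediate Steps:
(4352347 - 1754928)/(-2705672 + (1215109 + 1986425)*((634841 + 435463)/(834061 - 442831) - 1427820)) = 2597419/(-2705672 + 3201534*(1070304/391230 - 1427820)) = 2597419/(-2705672 + 3201534*(1070304*(1/391230) - 1427820)) = 2597419/(-2705672 + 3201534*(178384/65205 - 1427820)) = 2597419/(-2705672 + 3201534*(-93100824716/65205)) = 2597419/(-2705672 - 4731197710417688/1035) = 2597419/(-4731200510788208/1035) = 2597419*(-1035/4731200510788208) = -2688328665/4731200510788208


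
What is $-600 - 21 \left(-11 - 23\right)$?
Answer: $114$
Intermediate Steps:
$-600 - 21 \left(-11 - 23\right) = -600 - -714 = -600 + 714 = 114$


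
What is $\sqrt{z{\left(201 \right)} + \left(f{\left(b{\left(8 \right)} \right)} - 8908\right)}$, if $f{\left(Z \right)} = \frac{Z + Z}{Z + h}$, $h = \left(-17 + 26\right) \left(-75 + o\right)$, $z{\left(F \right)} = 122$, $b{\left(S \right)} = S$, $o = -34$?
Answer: $\frac{3 i \sqrt{924219618}}{973} \approx 93.734 i$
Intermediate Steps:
$h = -981$ ($h = \left(-17 + 26\right) \left(-75 - 34\right) = 9 \left(-109\right) = -981$)
$f{\left(Z \right)} = \frac{2 Z}{-981 + Z}$ ($f{\left(Z \right)} = \frac{Z + Z}{Z - 981} = \frac{2 Z}{-981 + Z}$)
$\sqrt{z{\left(201 \right)} + \left(f{\left(b{\left(8 \right)} \right)} - 8908\right)} = \sqrt{122 - \left(8908 - \frac{16}{-981 + 8}\right)} = \sqrt{122 - \left(8908 - \frac{16}{-973}\right)} = \sqrt{122 - \left(8908 - - \frac{16}{973}\right)} = \sqrt{122 - \frac{8667500}{973}} = \sqrt{- \frac{8548794}{973}} = \frac{3 i \sqrt{924219618}}{973}$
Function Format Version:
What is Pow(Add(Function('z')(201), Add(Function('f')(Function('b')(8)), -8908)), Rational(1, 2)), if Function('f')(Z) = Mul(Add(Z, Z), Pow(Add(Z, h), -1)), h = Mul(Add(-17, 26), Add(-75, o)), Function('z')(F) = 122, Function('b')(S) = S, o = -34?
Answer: Mul(Rational(3, 973), I, Pow(924219618, Rational(1, 2))) ≈ Mul(93.734, I)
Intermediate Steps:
h = -981 (h = Mul(Add(-17, 26), Add(-75, -34)) = Mul(9, -109) = -981)
Function('f')(Z) = Mul(2, Z, Pow(Add(-981, Z), -1)) (Function('f')(Z) = Mul(Add(Z, Z), Pow(Add(Z, -981), -1)) = Mul(Mul(2, Z), Pow(Add(-981, Z), -1)) = Mul(2, Z, Pow(Add(-981, Z), -1)))
Pow(Add(Function('z')(201), Add(Function('f')(Function('b')(8)), -8908)), Rational(1, 2)) = Pow(Add(122, Add(Mul(2, 8, Pow(Add(-981, 8), -1)), -8908)), Rational(1, 2)) = Pow(Add(122, Add(Mul(2, 8, Pow(-973, -1)), -8908)), Rational(1, 2)) = Pow(Add(122, Add(Mul(2, 8, Rational(-1, 973)), -8908)), Rational(1, 2)) = Pow(Add(122, Add(Rational(-16, 973), -8908)), Rational(1, 2)) = Pow(Add(122, Rational(-8667500, 973)), Rational(1, 2)) = Pow(Rational(-8548794, 973), Rational(1, 2)) = Mul(Rational(3, 973), I, Pow(924219618, Rational(1, 2)))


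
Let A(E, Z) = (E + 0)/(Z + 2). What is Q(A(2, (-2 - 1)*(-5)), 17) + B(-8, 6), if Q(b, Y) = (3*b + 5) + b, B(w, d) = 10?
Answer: 263/17 ≈ 15.471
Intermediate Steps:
A(E, Z) = E/(2 + Z)
Q(b, Y) = 5 + 4*b (Q(b, Y) = (5 + 3*b) + b = 5 + 4*b)
Q(A(2, (-2 - 1)*(-5)), 17) + B(-8, 6) = (5 + 4*(2/(2 + (-2 - 1)*(-5)))) + 10 = (5 + 4*(2/(2 - 3*(-5)))) + 10 = (5 + 4*(2/(2 + 15))) + 10 = (5 + 4*(2/17)) + 10 = (5 + 8/17) + 10 = 93/17 + 10 = 263/17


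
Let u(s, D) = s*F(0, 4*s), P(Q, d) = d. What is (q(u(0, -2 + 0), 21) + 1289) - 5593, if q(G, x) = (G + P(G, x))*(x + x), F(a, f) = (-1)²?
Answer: -3422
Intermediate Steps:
F(a, f) = 1
u(s, D) = s (u(s, D) = s*1 = s)
q(G, x) = 2*x*(G + x) (q(G, x) = (G + x)*(x + x) = (G + x)*(2*x) = 2*x*(G + x))
(q(u(0, -2 + 0), 21) + 1289) - 5593 = (2*21*(0 + 21) + 1289) - 5593 = (2*21*21 + 1289) - 5593 = (882 + 1289) - 5593 = 2171 - 5593 = -3422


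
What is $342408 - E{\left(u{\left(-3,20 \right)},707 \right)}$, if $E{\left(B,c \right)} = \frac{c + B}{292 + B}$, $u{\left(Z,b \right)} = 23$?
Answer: $\frac{21571558}{63} \approx 3.4241 \cdot 10^{5}$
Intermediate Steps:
$E{\left(B,c \right)} = \frac{B + c}{292 + B}$
$342408 - E{\left(u{\left(-3,20 \right)},707 \right)} = 342408 - \frac{23 + 707}{292 + 23} = 342408 - \frac{1}{315} \cdot 730 = 342408 - \frac{146}{63} = \frac{21571558}{63}$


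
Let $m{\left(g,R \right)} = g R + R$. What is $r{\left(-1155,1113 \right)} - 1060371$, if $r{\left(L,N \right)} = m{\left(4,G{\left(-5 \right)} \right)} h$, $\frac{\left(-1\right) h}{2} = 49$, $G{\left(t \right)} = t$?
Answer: $-1057921$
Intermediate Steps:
$m{\left(g,R \right)} = R + R g$ ($m{\left(g,R \right)} = R g + R = R + R g$)
$h = -98$ ($h = \left(-2\right) 49 = -98$)
$r{\left(L,N \right)} = 2450$ ($r{\left(L,N \right)} = - 5 \left(1 + 4\right) \left(-98\right) = \left(-5\right) 5 \left(-98\right) = \left(-25\right) \left(-98\right) = 2450$)
$r{\left(-1155,1113 \right)} - 1060371 = 2450 - 1060371 = -1057921$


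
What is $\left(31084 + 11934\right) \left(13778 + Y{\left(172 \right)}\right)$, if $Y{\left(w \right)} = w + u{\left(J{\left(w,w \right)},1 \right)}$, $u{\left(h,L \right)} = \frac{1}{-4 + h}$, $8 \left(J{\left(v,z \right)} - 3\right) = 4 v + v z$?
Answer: $\frac{2270182504318}{3783} \approx 6.001 \cdot 10^{8}$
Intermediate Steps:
$J{\left(v,z \right)} = 3 + \frac{v}{2} + \frac{v z}{8}$ ($J{\left(v,z \right)} = 3 + \frac{4 v + v z}{8} = 3 + \left(\frac{v}{2} + \frac{v z}{8}\right) = 3 + \frac{v}{2} + \frac{v z}{8}$)
$Y{\left(w \right)} = w + \frac{1}{-1 + \frac{w}{2} + \frac{w^{2}}{8}}$ ($Y{\left(w \right)} = w + \frac{1}{-4 + \left(3 + \frac{w}{2} + \frac{w w}{8}\right)} = w + \frac{1}{-4 + \left(3 + \frac{w}{2} + \frac{w^{2}}{8}\right)} = w + \frac{1}{-1 + \frac{w}{2} + \frac{w^{2}}{8}}$)
$\left(31084 + 11934\right) \left(13778 + Y{\left(172 \right)}\right) = \left(31084 + 11934\right) \left(13778 + \frac{8 + 172 \left(-8 + 172^{2} + 4 \cdot 172\right)}{-8 + 172^{2} + 4 \cdot 172}\right) = 43018 \left(13778 + \frac{8 + 172 \left(-8 + 29584 + 688\right)}{-8 + 29584 + 688}\right) = 43018 \left(13778 + \frac{8 + 172 \cdot 30264}{30264}\right) = 43018 \left(13778 + \frac{8 + 5205408}{30264}\right) = 43018 \left(13778 + \frac{1}{30264} \cdot 5205416\right) = 43018 \left(13778 + \frac{650677}{3783}\right) = 43018 \cdot \frac{52772851}{3783} = \frac{2270182504318}{3783}$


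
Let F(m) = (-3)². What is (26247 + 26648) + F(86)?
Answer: 52904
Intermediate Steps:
F(m) = 9
(26247 + 26648) + F(86) = (26247 + 26648) + 9 = 52895 + 9 = 52904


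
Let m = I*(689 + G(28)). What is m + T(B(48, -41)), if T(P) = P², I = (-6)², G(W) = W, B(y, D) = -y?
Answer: 28116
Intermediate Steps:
I = 36
m = 25812 (m = 36*(689 + 28) = 36*717 = 25812)
m + T(B(48, -41)) = 25812 + (-1*48)² = 25812 + (-48)² = 25812 + 2304 = 28116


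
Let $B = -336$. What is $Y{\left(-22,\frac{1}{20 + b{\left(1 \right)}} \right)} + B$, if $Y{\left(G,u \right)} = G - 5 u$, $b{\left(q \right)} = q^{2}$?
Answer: $- \frac{7523}{21} \approx -358.24$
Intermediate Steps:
$Y{\left(-22,\frac{1}{20 + b{\left(1 \right)}} \right)} + B = \left(-22 - \frac{5}{20 + 1^{2}}\right) - 336 = \left(-22 - \frac{5}{20 + 1}\right) - 336 = \left(-22 - \frac{5}{21}\right) - 336 = - \frac{467}{21} - 336 = - \frac{7523}{21}$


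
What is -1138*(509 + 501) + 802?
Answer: -1148578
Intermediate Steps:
-1138*(509 + 501) + 802 = -1138*1010 + 802 = -1149380 + 802 = -1148578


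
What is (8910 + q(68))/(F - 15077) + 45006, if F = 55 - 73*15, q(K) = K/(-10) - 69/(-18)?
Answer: 21760583849/483510 ≈ 45005.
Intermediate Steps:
q(K) = 23/6 - K/10 (q(K) = K*(-1/10) - 69*(-1/18) = -K/10 + 23/6 = 23/6 - K/10)
F = -1040 (F = 55 - 1095 = -1040)
(8910 + q(68))/(F - 15077) + 45006 = (8910 + (23/6 - 1/10*68))/(-1040 - 15077) + 45006 = (8910 + (23/6 - 34/5))/(-16117) + 45006 = (8910 - 89/30)*(-1/16117) + 45006 = (267211/30)*(-1/16117) + 45006 = -267211/483510 + 45006 = 21760583849/483510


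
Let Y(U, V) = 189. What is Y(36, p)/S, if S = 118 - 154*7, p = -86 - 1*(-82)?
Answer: -63/320 ≈ -0.19688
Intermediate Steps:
p = -4 (p = -86 + 82 = -4)
S = -960 (S = 118 - 1078 = -960)
Y(36, p)/S = 189/(-960) = 189*(-1/960) = -63/320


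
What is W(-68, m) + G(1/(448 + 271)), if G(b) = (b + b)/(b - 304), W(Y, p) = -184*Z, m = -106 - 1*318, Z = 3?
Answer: -120653402/218575 ≈ -552.00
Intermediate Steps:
m = -424 (m = -106 - 318 = -424)
W(Y, p) = -552 (W(Y, p) = -184*3 = -552)
G(b) = 2*b/(-304 + b) (G(b) = (2*b)/(-304 + b) = 2*b/(-304 + b))
W(-68, m) + G(1/(448 + 271)) = -552 + 2/((448 + 271)*(-304 + 1/(448 + 271))) = -552 + 2/(719*(-304 + 1/719)) = -552 + 2*(1/719)/(-304 + 1/719) = -552 + 2*(1/719)/(-218575/719) = -552 + 2*(1/719)*(-719/218575) = -552 - 2/218575 = -120653402/218575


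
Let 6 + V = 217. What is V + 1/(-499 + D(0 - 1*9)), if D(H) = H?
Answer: 107187/508 ≈ 211.00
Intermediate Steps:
V = 211 (V = -6 + 217 = 211)
V + 1/(-499 + D(0 - 1*9)) = 211 + 1/(-499 + (0 - 1*9)) = 211 + 1/(-499 + (0 - 9)) = 211 + 1/(-499 - 9) = 211 + 1/(-508) = 211 - 1/508 = 107187/508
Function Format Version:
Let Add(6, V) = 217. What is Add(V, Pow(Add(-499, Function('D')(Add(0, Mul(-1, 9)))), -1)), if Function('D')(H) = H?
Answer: Rational(107187, 508) ≈ 211.00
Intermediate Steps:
V = 211 (V = Add(-6, 217) = 211)
Add(V, Pow(Add(-499, Function('D')(Add(0, Mul(-1, 9)))), -1)) = Add(211, Pow(Add(-499, Add(0, Mul(-1, 9))), -1)) = Add(211, Pow(Add(-499, Add(0, -9)), -1)) = Add(211, Pow(Add(-499, -9), -1)) = Add(211, Pow(-508, -1)) = Add(211, Rational(-1, 508)) = Rational(107187, 508)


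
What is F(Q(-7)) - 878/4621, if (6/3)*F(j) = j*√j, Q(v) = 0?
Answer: -878/4621 ≈ -0.19000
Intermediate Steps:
F(j) = j^(3/2)/2 (F(j) = (j*√j)/2 = j^(3/2)/2)
F(Q(-7)) - 878/4621 = 0^(3/2)/2 - 878/4621 = (½)*0 - 878*1/4621 = 0 - 878/4621 = -878/4621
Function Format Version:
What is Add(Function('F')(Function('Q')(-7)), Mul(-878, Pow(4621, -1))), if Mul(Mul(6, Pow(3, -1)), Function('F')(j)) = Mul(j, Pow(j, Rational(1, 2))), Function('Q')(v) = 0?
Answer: Rational(-878, 4621) ≈ -0.19000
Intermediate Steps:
Function('F')(j) = Mul(Rational(1, 2), Pow(j, Rational(3, 2))) (Function('F')(j) = Mul(Rational(1, 2), Mul(j, Pow(j, Rational(1, 2)))) = Mul(Rational(1, 2), Pow(j, Rational(3, 2))))
Add(Function('F')(Function('Q')(-7)), Mul(-878, Pow(4621, -1))) = Add(Mul(Rational(1, 2), Pow(0, Rational(3, 2))), Mul(-878, Pow(4621, -1))) = Add(Mul(Rational(1, 2), 0), Mul(-878, Rational(1, 4621))) = Add(0, Rational(-878, 4621)) = Rational(-878, 4621)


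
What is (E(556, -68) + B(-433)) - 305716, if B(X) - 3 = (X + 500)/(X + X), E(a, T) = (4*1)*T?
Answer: -264983077/866 ≈ -3.0599e+5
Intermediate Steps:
E(a, T) = 4*T
B(X) = 3 + (500 + X)/(2*X) (B(X) = 3 + (X + 500)/(X + X) = 3 + (500 + X)/((2*X)) = 3 + (500 + X)*(1/(2*X)) = 3 + (500 + X)/(2*X))
(E(556, -68) + B(-433)) - 305716 = (4*(-68) + (7/2 + 250/(-433))) - 305716 = (-272 + (7/2 + 250*(-1/433))) - 305716 = (-272 + (7/2 - 250/433)) - 305716 = (-272 + 2531/866) - 305716 = -233021/866 - 305716 = -264983077/866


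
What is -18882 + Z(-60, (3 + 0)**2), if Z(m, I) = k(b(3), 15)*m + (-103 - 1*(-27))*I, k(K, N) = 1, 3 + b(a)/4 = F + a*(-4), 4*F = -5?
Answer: -19626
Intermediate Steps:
F = -5/4 (F = (1/4)*(-5) = -5/4 ≈ -1.2500)
b(a) = -17 - 16*a (b(a) = -12 + 4*(-5/4 + a*(-4)) = -12 + 4*(-5/4 - 4*a) = -12 + (-5 - 16*a) = -17 - 16*a)
Z(m, I) = m - 76*I (Z(m, I) = 1*m + (-103 - 1*(-27))*I = m + (-103 + 27)*I = m - 76*I)
-18882 + Z(-60, (3 + 0)**2) = -18882 + (-60 - 76*(3 + 0)**2) = -18882 + (-60 - 76*3**2) = -18882 + (-60 - 76*9) = -18882 + (-60 - 684) = -18882 - 744 = -19626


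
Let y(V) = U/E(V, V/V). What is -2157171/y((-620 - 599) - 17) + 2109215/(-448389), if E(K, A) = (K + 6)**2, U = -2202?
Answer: 243892527362833945/164558763 ≈ 1.4821e+9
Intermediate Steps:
E(K, A) = (6 + K)**2
y(V) = -2202/(6 + V)**2
-2157171/y((-620 - 599) - 17) + 2109215/(-448389) = -2157171*(-(6 + ((-620 - 599) - 17))**2/2202) + 2109215/(-448389) = -2157171*(-(6 + (-1219 - 17))**2/2202) + 2109215*(-1/448389) = -2157171*(-(6 - 1236)**2/2202) - 2109215/448389 = -2157171/((-2202/(-1230)**2)) - 2109215/448389 = -2157171/((-2202*1/1512900)) - 2109215/448389 = -2157171/(-367/252150) - 2109215/448389 = -2157171*(-252150/367) - 2109215/448389 = 543930667650/367 - 2109215/448389 = 243892527362833945/164558763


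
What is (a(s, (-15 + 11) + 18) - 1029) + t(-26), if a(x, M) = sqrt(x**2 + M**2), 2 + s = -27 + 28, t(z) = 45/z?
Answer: -26799/26 + sqrt(197) ≈ -1016.7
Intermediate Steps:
s = -1 (s = -2 + (-27 + 28) = -2 + 1 = -1)
a(x, M) = sqrt(M**2 + x**2)
(a(s, (-15 + 11) + 18) - 1029) + t(-26) = (sqrt(((-15 + 11) + 18)**2 + (-1)**2) - 1029) + 45/(-26) = (sqrt((-4 + 18)**2 + 1) - 1029) + 45*(-1/26) = (sqrt(14**2 + 1) - 1029) - 45/26 = (sqrt(196 + 1) - 1029) - 45/26 = (sqrt(197) - 1029) - 45/26 = (-1029 + sqrt(197)) - 45/26 = -26799/26 + sqrt(197)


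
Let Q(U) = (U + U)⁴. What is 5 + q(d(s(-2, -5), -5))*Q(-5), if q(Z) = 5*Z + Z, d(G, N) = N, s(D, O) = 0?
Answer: -299995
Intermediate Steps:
q(Z) = 6*Z
Q(U) = 16*U⁴ (Q(U) = (2*U)⁴ = 16*U⁴)
5 + q(d(s(-2, -5), -5))*Q(-5) = 5 + (6*(-5))*(16*(-5)⁴) = 5 - 480*625 = 5 - 30*10000 = 5 - 300000 = -299995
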